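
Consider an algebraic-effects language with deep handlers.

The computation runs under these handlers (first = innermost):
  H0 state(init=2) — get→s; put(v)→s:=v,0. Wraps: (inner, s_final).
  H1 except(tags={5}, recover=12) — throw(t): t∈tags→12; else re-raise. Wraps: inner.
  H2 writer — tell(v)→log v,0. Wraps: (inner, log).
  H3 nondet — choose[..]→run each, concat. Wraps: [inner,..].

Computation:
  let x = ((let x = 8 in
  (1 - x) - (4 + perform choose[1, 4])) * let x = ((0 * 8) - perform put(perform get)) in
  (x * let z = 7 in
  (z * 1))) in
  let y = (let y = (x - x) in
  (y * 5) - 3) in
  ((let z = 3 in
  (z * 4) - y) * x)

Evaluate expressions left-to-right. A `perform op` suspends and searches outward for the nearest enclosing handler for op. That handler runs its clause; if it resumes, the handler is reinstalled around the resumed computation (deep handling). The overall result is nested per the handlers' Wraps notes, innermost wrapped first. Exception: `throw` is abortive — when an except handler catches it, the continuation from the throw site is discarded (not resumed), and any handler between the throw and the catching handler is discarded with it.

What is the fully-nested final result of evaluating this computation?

Evaluation trace:
choose[1, 4] @ H3
  branch[0] choose=1:
    get @ H0 ⇒ 2
    put(2) @ H0 ⇒ s:=2
    H0 returns (0, 2)
    H1 returns (0, 2)
    H2 returns ((0, 2), ())
    H3 returns [((0, 2), ())]
  branch[1] choose=4:
    get @ H0 ⇒ 2
    put(2) @ H0 ⇒ s:=2
    H0 returns (0, 2)
    H1 returns (0, 2)
    H2 returns ((0, 2), ())
    H3 returns [((0, 2), ())]
= [((0, 2), ()), ((0, 2), ())]

Answer: [((0, 2), ()), ((0, 2), ())]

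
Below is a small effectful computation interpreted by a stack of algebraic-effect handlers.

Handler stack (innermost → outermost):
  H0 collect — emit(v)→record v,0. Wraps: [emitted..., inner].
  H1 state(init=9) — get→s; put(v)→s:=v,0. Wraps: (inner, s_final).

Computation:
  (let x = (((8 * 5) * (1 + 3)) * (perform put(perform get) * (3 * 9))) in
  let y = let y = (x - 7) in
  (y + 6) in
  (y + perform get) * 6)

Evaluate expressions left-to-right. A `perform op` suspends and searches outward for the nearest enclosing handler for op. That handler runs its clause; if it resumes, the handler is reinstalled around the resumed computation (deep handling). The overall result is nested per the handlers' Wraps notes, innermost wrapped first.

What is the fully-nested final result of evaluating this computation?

Answer: ([48], 9)

Evaluation trace:
get @ H1 ⇒ 9
put(9) @ H1 ⇒ s:=9
get @ H1 ⇒ 9
H0 returns [48]
H1 returns ([48], 9)
= ([48], 9)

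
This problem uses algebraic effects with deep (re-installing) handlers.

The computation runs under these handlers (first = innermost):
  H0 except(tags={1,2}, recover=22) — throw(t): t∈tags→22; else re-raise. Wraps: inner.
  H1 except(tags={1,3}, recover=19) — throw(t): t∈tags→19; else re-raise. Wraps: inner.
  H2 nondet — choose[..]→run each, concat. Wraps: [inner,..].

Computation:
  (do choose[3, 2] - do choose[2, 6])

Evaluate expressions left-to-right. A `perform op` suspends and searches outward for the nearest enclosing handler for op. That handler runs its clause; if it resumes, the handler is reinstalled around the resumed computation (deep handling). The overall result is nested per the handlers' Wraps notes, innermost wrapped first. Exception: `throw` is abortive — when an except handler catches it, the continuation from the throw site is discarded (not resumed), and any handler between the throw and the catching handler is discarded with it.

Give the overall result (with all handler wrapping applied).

Working:
choose[3, 2] @ H2
  branch[0] choose=3:
    choose[2, 6] @ H2
      branch[0] choose=2:
        H0 returns 1
        H1 returns 1
        H2 returns [1]
      branch[1] choose=6:
        H0 returns -3
        H1 returns -3
        H2 returns [-3]
  branch[1] choose=2:
    choose[2, 6] @ H2
      branch[0] choose=2:
        H0 returns 0
        H1 returns 0
        H2 returns [0]
      branch[1] choose=6:
        H0 returns -4
        H1 returns -4
        H2 returns [-4]
= [1, -3, 0, -4]

Answer: [1, -3, 0, -4]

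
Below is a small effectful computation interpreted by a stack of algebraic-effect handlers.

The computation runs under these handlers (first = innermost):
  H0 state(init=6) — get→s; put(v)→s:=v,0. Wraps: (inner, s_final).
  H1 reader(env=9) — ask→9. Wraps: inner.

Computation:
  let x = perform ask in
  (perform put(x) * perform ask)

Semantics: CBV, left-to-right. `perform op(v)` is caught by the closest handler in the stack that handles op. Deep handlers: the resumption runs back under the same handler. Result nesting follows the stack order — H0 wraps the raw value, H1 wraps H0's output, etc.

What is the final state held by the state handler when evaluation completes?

Working:
ask @ H1 ⇒ 9
put(9) @ H0 ⇒ s:=9
ask @ H1 ⇒ 9
H0 returns (0, 9)
H1 returns (0, 9)
= (0, 9)

Answer: 9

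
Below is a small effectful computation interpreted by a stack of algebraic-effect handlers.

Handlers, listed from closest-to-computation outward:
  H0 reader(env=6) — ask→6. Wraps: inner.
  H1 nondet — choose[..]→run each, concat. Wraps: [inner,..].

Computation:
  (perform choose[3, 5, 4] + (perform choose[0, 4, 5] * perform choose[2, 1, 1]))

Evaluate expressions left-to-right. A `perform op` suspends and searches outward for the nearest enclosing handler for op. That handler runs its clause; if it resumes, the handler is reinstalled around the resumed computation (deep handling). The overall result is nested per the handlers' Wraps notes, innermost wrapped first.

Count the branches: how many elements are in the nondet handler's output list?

Evaluation trace:
choose[3, 5, 4] @ H1
  branch[0] choose=3:
    choose[0, 4, 5] @ H1
      branch[0] choose=0:
        choose[2, 1, 1] @ H1
          branch[0] choose=2:
            H0 returns 3
            H1 returns [3]
          branch[1] choose=1:
            H0 returns 3
            H1 returns [3]
          branch[2] choose=1:
            H0 returns 3
            H1 returns [3]
      branch[1] choose=4:
        choose[2, 1, 1] @ H1
          branch[0] choose=2:
            H0 returns 11
            H1 returns [11]
          branch[1] choose=1:
            H0 returns 7
            H1 returns [7]
          branch[2] choose=1:
            H0 returns 7
            H1 returns [7]
      branch[2] choose=5:
        choose[2, 1, 1] @ H1
          branch[0] choose=2:
            H0 returns 13
            H1 returns [13]
          branch[1] choose=1:
            H0 returns 8
            H1 returns [8]
          branch[2] choose=1:
            H0 returns 8
            H1 returns [8]
  branch[1] choose=5:
    choose[0, 4, 5] @ H1
      branch[0] choose=0:
        choose[2, 1, 1] @ H1
          branch[0] choose=2:
            H0 returns 5
            H1 returns [5]
          branch[1] choose=1:
            H0 returns 5
            H1 returns [5]
          branch[2] choose=1:
            H0 returns 5
            H1 returns [5]
      branch[1] choose=4:
        choose[2, 1, 1] @ H1
          branch[0] choose=2:
            H0 returns 13
            H1 returns [13]
          branch[1] choose=1:
            H0 returns 9
            H1 returns [9]
          branch[2] choose=1:
            H0 returns 9
            H1 returns [9]
      branch[2] choose=5:
        choose[2, 1, 1] @ H1
          branch[0] choose=2:
            H0 returns 15
            H1 returns [15]
          branch[1] choose=1:
            H0 returns 10
            H1 returns [10]
          branch[2] choose=1:
            H0 returns 10
            H1 returns [10]
  branch[2] choose=4:
    choose[0, 4, 5] @ H1
      branch[0] choose=0:
        choose[2, 1, 1] @ H1
          branch[0] choose=2:
            H0 returns 4
            H1 returns [4]
          branch[1] choose=1:
            H0 returns 4
            H1 returns [4]
          branch[2] choose=1:
            H0 returns 4
            H1 returns [4]
      branch[1] choose=4:
        choose[2, 1, 1] @ H1
          branch[0] choose=2:
            H0 returns 12
            H1 returns [12]
          branch[1] choose=1:
            H0 returns 8
            H1 returns [8]
          branch[2] choose=1:
            H0 returns 8
            H1 returns [8]
      branch[2] choose=5:
        choose[2, 1, 1] @ H1
          branch[0] choose=2:
            H0 returns 14
            H1 returns [14]
          branch[1] choose=1:
            H0 returns 9
            H1 returns [9]
          branch[2] choose=1:
            H0 returns 9
            H1 returns [9]
= [3, 3, 3, 11, 7, 7, 13, 8, 8, 5, 5, 5, 13, 9, 9, 15, 10, 10, 4, 4, 4, 12, 8, 8, 14, 9, 9]

Answer: 27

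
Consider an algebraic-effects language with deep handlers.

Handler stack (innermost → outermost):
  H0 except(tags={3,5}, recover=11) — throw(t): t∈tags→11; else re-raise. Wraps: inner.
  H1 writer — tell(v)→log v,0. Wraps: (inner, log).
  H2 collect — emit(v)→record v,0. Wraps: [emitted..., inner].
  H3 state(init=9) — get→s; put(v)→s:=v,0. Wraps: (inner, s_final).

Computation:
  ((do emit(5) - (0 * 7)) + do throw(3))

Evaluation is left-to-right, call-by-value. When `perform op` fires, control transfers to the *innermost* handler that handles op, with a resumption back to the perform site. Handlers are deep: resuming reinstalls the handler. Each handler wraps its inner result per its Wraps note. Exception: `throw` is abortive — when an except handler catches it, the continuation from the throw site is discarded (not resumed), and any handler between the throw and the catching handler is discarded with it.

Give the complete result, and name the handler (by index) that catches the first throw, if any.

Answer: ([5, (11, ())], 9) ; first throw caught by: H0

Evaluation trace:
emit(5) @ H2 ⇒ out+=5
throw(3) @ H0 caught ⇒ 11
H1 returns (11, ())
H2 returns [5, (11, ())]
H3 returns ([5, (11, ())], 9)
= ([5, (11, ())], 9)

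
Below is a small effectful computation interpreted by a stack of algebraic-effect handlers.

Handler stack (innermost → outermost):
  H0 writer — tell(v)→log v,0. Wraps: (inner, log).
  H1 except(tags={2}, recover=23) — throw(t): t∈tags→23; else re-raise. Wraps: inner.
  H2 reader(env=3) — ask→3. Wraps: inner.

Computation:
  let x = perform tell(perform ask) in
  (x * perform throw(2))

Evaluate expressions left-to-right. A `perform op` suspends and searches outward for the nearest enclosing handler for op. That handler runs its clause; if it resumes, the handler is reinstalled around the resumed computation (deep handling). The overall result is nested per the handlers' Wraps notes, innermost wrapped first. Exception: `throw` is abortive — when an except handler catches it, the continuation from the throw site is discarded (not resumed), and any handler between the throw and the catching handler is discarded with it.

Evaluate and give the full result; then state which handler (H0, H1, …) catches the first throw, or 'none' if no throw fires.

Evaluation trace:
ask @ H2 ⇒ 3
tell(3) @ H0 ⇒ log+=3
throw(2) @ H1 caught ⇒ 23
H2 returns 23
= 23

Answer: 23 ; first throw caught by: H1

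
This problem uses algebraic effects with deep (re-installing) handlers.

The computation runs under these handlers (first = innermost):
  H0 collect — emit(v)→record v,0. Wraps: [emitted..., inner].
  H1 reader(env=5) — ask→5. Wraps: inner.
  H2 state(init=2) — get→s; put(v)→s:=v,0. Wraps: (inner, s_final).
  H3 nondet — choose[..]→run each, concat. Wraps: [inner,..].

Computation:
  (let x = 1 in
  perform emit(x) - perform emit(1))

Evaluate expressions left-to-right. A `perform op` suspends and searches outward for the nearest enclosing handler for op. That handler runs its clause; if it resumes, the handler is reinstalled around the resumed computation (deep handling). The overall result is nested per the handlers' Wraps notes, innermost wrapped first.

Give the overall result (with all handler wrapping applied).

Answer: [([1, 1, 0], 2)]

Step-by-step:
emit(1) @ H0 ⇒ out+=1
emit(1) @ H0 ⇒ out+=1
H0 returns [1, 1, 0]
H1 returns [1, 1, 0]
H2 returns ([1, 1, 0], 2)
H3 returns [([1, 1, 0], 2)]
= [([1, 1, 0], 2)]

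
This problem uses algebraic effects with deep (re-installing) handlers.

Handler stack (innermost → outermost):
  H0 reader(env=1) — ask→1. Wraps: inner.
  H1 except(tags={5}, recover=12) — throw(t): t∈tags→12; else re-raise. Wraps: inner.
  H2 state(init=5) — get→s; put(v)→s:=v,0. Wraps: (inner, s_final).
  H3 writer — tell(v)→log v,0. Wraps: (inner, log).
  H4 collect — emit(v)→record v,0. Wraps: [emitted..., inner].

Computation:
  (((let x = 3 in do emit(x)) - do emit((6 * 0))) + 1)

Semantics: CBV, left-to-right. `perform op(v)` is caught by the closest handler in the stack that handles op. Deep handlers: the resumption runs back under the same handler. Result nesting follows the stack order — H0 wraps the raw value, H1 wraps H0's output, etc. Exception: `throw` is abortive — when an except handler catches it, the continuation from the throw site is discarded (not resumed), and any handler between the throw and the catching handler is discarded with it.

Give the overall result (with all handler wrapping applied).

Evaluation trace:
emit(3) @ H4 ⇒ out+=3
emit(0) @ H4 ⇒ out+=0
H0 returns 1
H1 returns 1
H2 returns (1, 5)
H3 returns ((1, 5), ())
H4 returns [3, 0, ((1, 5), ())]
= [3, 0, ((1, 5), ())]

Answer: [3, 0, ((1, 5), ())]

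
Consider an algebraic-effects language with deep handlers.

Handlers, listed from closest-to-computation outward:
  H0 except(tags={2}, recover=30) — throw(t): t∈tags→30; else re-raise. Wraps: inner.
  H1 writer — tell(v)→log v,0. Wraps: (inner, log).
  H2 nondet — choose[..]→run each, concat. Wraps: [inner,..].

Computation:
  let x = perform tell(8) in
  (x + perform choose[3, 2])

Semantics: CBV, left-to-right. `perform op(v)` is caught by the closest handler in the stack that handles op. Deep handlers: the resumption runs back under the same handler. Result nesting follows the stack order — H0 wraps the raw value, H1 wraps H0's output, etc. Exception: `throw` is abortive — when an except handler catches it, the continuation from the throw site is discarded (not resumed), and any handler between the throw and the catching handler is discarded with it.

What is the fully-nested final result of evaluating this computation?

Answer: [(3, (8)), (2, (8))]

Step-by-step:
tell(8) @ H1 ⇒ log+=8
choose[3, 2] @ H2
  branch[0] choose=3:
    H0 returns 3
    H1 returns (3, (8))
    H2 returns [(3, (8))]
  branch[1] choose=2:
    H0 returns 2
    H1 returns (2, (8))
    H2 returns [(2, (8))]
= [(3, (8)), (2, (8))]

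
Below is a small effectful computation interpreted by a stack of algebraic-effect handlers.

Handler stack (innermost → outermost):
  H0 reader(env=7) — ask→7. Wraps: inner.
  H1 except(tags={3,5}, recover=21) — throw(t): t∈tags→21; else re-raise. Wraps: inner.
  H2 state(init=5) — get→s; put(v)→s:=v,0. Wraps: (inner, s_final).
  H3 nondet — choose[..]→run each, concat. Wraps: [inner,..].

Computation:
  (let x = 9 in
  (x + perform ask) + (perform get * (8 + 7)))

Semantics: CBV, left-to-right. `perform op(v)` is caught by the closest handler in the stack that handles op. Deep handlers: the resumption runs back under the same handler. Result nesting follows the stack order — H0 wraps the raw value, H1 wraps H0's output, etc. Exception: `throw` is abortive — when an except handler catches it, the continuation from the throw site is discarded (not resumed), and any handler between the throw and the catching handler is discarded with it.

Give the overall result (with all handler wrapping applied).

Working:
ask @ H0 ⇒ 7
get @ H2 ⇒ 5
H0 returns 91
H1 returns 91
H2 returns (91, 5)
H3 returns [(91, 5)]
= [(91, 5)]

Answer: [(91, 5)]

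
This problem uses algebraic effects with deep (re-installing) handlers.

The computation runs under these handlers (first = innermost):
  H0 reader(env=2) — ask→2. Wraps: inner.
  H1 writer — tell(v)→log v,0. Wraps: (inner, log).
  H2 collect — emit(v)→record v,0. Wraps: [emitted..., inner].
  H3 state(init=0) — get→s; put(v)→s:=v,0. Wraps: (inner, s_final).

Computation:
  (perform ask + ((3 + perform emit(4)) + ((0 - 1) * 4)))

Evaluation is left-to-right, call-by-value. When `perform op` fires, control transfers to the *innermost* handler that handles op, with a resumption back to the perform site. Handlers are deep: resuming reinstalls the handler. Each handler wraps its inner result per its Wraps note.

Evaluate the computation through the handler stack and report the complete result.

Step-by-step:
ask @ H0 ⇒ 2
emit(4) @ H2 ⇒ out+=4
H0 returns 1
H1 returns (1, ())
H2 returns [4, (1, ())]
H3 returns ([4, (1, ())], 0)
= ([4, (1, ())], 0)

Answer: ([4, (1, ())], 0)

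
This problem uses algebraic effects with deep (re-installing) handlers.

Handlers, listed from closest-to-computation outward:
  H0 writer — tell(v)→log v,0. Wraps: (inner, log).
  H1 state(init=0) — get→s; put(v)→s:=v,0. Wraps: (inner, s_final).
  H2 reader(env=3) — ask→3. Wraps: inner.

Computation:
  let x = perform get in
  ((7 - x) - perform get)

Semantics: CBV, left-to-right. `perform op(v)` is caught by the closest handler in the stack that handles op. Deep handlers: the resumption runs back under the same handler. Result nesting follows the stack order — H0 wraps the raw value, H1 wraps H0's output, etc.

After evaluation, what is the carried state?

Working:
get @ H1 ⇒ 0
get @ H1 ⇒ 0
H0 returns (7, ())
H1 returns ((7, ()), 0)
H2 returns ((7, ()), 0)
= ((7, ()), 0)

Answer: 0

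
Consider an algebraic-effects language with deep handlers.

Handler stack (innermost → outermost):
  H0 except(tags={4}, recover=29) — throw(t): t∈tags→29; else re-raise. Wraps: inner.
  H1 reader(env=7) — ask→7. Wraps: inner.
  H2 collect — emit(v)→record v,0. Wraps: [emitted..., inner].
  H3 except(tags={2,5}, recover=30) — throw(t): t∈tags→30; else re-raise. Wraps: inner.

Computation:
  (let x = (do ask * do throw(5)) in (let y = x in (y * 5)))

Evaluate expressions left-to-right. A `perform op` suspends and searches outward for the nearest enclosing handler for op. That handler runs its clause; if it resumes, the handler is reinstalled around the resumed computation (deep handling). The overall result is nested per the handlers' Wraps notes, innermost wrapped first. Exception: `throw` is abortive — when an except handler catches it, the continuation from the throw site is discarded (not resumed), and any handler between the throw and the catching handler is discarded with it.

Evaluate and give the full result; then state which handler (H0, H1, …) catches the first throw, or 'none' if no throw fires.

Answer: 30 ; first throw caught by: H3

Evaluation trace:
ask @ H1 ⇒ 7
throw(5) @ H0 re-raised
throw(5) @ H3 caught ⇒ 30
= 30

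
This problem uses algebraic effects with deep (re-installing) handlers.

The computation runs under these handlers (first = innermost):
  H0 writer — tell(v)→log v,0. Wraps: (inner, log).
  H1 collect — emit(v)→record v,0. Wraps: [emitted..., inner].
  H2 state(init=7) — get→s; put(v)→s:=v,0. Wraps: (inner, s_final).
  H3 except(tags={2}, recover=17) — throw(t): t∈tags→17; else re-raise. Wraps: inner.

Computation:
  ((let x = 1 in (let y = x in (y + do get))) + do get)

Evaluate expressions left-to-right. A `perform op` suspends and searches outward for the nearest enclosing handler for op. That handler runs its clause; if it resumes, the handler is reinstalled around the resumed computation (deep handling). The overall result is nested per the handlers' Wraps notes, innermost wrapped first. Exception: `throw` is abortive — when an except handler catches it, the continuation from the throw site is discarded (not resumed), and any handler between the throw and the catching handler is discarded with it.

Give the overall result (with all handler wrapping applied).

Evaluation trace:
get @ H2 ⇒ 7
get @ H2 ⇒ 7
H0 returns (15, ())
H1 returns [(15, ())]
H2 returns ([(15, ())], 7)
H3 returns ([(15, ())], 7)
= ([(15, ())], 7)

Answer: ([(15, ())], 7)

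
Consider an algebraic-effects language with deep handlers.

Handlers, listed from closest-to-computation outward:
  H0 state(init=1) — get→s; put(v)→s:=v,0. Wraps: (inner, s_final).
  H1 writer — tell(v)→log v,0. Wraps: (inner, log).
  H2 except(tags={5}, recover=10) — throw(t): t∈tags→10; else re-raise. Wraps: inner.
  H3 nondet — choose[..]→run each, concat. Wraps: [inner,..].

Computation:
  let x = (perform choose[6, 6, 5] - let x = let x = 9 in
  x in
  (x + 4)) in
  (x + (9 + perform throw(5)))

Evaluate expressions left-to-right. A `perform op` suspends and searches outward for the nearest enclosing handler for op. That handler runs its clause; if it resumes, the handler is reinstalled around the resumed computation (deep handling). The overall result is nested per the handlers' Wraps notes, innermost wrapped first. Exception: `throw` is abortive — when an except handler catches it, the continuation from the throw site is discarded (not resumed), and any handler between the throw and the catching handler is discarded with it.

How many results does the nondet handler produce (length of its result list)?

Answer: 3

Evaluation trace:
choose[6, 6, 5] @ H3
  branch[0] choose=6:
    throw(5) @ H2 caught ⇒ 10
    H3 returns [10]
  branch[1] choose=6:
    throw(5) @ H2 caught ⇒ 10
    H3 returns [10]
  branch[2] choose=5:
    throw(5) @ H2 caught ⇒ 10
    H3 returns [10]
= [10, 10, 10]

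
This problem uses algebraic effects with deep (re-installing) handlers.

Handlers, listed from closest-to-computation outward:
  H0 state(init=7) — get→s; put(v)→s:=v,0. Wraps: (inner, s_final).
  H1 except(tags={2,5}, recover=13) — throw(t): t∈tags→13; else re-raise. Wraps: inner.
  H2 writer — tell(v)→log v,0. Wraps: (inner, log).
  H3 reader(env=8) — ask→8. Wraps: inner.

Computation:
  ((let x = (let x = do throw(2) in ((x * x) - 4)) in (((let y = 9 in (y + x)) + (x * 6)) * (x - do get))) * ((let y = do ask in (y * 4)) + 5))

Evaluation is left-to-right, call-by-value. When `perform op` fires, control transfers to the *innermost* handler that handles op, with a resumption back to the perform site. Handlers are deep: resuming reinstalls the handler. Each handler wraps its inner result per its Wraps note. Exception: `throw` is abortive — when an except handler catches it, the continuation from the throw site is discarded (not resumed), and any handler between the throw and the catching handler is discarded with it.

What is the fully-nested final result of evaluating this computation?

Working:
throw(2) @ H1 caught ⇒ 13
H2 returns (13, ())
H3 returns (13, ())
= (13, ())

Answer: (13, ())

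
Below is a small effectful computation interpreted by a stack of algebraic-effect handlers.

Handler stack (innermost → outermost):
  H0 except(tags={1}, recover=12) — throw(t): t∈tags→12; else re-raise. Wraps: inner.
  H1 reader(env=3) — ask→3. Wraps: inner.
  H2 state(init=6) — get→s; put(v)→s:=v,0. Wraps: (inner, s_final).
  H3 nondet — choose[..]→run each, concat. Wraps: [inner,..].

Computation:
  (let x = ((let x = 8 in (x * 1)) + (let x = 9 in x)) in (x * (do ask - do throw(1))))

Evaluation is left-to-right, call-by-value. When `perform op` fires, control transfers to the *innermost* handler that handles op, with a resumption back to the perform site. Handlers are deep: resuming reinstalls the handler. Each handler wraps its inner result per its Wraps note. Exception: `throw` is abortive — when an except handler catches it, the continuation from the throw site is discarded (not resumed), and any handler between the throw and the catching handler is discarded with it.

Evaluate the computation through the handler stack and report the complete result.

Step-by-step:
ask @ H1 ⇒ 3
throw(1) @ H0 caught ⇒ 12
H1 returns 12
H2 returns (12, 6)
H3 returns [(12, 6)]
= [(12, 6)]

Answer: [(12, 6)]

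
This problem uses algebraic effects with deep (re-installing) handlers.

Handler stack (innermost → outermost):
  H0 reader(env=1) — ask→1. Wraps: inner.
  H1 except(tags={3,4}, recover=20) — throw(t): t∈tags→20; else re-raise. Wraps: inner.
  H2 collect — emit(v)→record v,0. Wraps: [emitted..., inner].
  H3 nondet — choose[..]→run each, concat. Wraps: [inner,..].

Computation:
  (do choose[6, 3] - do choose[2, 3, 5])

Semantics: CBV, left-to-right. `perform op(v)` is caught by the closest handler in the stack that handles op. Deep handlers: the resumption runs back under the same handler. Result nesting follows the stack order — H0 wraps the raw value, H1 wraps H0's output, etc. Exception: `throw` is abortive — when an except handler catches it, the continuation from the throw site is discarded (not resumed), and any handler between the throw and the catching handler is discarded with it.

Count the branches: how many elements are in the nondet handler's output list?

Answer: 6

Evaluation trace:
choose[6, 3] @ H3
  branch[0] choose=6:
    choose[2, 3, 5] @ H3
      branch[0] choose=2:
        H0 returns 4
        H1 returns 4
        H2 returns [4]
        H3 returns [[4]]
      branch[1] choose=3:
        H0 returns 3
        H1 returns 3
        H2 returns [3]
        H3 returns [[3]]
      branch[2] choose=5:
        H0 returns 1
        H1 returns 1
        H2 returns [1]
        H3 returns [[1]]
  branch[1] choose=3:
    choose[2, 3, 5] @ H3
      branch[0] choose=2:
        H0 returns 1
        H1 returns 1
        H2 returns [1]
        H3 returns [[1]]
      branch[1] choose=3:
        H0 returns 0
        H1 returns 0
        H2 returns [0]
        H3 returns [[0]]
      branch[2] choose=5:
        H0 returns -2
        H1 returns -2
        H2 returns [-2]
        H3 returns [[-2]]
= [[4], [3], [1], [1], [0], [-2]]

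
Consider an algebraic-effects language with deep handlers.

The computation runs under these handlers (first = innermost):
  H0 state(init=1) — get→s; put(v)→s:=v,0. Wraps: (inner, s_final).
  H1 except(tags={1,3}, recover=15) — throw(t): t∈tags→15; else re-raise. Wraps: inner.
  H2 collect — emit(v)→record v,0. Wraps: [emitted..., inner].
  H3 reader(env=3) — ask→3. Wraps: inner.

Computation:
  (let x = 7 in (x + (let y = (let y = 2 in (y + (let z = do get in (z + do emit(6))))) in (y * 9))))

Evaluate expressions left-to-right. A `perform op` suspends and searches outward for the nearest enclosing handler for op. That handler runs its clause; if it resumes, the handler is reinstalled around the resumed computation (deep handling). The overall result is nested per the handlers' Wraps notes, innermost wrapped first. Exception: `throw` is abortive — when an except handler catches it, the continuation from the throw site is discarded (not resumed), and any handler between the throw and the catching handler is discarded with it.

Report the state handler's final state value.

Working:
get @ H0 ⇒ 1
emit(6) @ H2 ⇒ out+=6
H0 returns (34, 1)
H1 returns (34, 1)
H2 returns [6, (34, 1)]
H3 returns [6, (34, 1)]
= [6, (34, 1)]

Answer: 1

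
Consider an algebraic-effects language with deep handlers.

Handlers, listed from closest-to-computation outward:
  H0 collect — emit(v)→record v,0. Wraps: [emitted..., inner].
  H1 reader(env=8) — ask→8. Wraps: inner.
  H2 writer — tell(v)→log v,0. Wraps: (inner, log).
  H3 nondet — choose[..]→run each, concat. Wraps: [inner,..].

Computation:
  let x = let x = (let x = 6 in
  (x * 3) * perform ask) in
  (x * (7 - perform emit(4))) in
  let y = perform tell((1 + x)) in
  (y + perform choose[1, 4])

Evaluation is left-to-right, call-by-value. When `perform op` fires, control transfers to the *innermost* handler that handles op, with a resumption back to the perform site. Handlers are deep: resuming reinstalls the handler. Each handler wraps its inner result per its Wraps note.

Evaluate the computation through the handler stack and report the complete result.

Evaluation trace:
ask @ H1 ⇒ 8
emit(4) @ H0 ⇒ out+=4
tell(1009) @ H2 ⇒ log+=1009
choose[1, 4] @ H3
  branch[0] choose=1:
    H0 returns [4, 1]
    H1 returns [4, 1]
    H2 returns ([4, 1], (1009))
    H3 returns [([4, 1], (1009))]
  branch[1] choose=4:
    H0 returns [4, 4]
    H1 returns [4, 4]
    H2 returns ([4, 4], (1009))
    H3 returns [([4, 4], (1009))]
= [([4, 1], (1009)), ([4, 4], (1009))]

Answer: [([4, 1], (1009)), ([4, 4], (1009))]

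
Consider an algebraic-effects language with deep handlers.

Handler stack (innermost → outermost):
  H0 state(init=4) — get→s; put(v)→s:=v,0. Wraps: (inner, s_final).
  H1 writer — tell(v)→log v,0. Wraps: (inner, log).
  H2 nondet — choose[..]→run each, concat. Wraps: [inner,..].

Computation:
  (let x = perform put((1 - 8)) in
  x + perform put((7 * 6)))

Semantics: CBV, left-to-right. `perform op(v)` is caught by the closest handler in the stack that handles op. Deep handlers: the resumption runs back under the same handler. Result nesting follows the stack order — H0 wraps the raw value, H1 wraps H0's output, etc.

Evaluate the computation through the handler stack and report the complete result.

Answer: [((0, 42), ())]

Working:
put(-7) @ H0 ⇒ s:=-7
put(42) @ H0 ⇒ s:=42
H0 returns (0, 42)
H1 returns ((0, 42), ())
H2 returns [((0, 42), ())]
= [((0, 42), ())]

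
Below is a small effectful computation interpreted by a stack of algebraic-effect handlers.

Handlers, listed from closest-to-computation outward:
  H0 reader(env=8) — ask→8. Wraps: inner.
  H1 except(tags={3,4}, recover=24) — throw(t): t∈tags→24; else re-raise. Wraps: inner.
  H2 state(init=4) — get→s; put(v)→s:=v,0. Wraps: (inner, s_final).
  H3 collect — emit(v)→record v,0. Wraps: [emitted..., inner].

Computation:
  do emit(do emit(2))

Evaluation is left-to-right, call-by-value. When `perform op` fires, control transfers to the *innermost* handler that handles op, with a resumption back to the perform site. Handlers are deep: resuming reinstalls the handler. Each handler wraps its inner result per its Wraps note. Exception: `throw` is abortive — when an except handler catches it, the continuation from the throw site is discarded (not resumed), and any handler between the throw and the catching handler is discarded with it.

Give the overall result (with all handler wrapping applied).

Evaluation trace:
emit(2) @ H3 ⇒ out+=2
emit(0) @ H3 ⇒ out+=0
H0 returns 0
H1 returns 0
H2 returns (0, 4)
H3 returns [2, 0, (0, 4)]
= [2, 0, (0, 4)]

Answer: [2, 0, (0, 4)]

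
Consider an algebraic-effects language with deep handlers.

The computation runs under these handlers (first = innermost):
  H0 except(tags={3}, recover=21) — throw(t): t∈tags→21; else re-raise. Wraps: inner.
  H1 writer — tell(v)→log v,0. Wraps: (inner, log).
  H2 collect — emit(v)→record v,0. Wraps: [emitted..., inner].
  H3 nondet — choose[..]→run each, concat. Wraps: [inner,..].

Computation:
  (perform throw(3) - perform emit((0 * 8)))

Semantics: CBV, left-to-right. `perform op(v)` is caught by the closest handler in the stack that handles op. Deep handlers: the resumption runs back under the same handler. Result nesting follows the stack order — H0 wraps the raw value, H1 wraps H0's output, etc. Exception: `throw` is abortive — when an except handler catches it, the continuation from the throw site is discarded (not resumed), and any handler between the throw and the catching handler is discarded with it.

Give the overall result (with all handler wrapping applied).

Answer: [[(21, ())]]

Working:
throw(3) @ H0 caught ⇒ 21
H1 returns (21, ())
H2 returns [(21, ())]
H3 returns [[(21, ())]]
= [[(21, ())]]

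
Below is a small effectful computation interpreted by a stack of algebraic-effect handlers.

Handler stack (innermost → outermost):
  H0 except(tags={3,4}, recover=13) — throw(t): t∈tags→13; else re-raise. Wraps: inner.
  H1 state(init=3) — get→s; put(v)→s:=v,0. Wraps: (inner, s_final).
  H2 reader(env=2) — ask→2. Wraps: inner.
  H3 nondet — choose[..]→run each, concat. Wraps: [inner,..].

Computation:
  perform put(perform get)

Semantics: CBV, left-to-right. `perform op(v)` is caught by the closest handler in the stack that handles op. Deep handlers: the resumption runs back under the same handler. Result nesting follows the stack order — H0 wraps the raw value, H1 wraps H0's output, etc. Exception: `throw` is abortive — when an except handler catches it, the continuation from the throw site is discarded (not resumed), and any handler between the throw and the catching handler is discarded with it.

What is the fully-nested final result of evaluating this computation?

Answer: [(0, 3)]

Step-by-step:
get @ H1 ⇒ 3
put(3) @ H1 ⇒ s:=3
H0 returns 0
H1 returns (0, 3)
H2 returns (0, 3)
H3 returns [(0, 3)]
= [(0, 3)]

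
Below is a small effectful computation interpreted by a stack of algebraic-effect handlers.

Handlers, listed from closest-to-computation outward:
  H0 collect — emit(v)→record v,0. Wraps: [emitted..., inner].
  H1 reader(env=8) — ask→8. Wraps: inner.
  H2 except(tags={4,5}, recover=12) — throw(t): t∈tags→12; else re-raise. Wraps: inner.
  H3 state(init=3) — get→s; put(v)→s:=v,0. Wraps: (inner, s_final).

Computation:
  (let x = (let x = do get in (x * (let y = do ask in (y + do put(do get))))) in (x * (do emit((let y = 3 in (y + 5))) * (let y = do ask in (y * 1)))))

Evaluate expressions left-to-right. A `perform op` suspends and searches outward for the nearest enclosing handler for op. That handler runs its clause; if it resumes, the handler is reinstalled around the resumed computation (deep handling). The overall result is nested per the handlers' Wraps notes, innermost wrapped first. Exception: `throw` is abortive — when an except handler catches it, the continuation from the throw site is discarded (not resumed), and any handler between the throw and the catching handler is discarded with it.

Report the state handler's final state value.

Answer: 3

Evaluation trace:
get @ H3 ⇒ 3
ask @ H1 ⇒ 8
get @ H3 ⇒ 3
put(3) @ H3 ⇒ s:=3
emit(8) @ H0 ⇒ out+=8
ask @ H1 ⇒ 8
H0 returns [8, 0]
H1 returns [8, 0]
H2 returns [8, 0]
H3 returns ([8, 0], 3)
= ([8, 0], 3)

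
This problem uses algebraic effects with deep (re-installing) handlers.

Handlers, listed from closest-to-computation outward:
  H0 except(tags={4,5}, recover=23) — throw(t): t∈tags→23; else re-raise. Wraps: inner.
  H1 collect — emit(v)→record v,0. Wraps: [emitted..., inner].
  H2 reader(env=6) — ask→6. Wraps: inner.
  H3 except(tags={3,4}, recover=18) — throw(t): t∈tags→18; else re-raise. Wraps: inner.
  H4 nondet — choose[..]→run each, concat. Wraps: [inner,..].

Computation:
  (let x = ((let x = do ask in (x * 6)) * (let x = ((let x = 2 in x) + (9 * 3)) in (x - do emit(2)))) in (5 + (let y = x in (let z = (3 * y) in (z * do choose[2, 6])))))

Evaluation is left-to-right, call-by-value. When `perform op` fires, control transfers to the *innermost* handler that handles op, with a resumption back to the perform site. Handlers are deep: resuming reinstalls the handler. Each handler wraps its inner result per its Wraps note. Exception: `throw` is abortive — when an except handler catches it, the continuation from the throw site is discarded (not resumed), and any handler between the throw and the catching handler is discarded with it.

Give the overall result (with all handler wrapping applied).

Evaluation trace:
ask @ H2 ⇒ 6
emit(2) @ H1 ⇒ out+=2
choose[2, 6] @ H4
  branch[0] choose=2:
    H0 returns 6269
    H1 returns [2, 6269]
    H2 returns [2, 6269]
    H3 returns [2, 6269]
    H4 returns [[2, 6269]]
  branch[1] choose=6:
    H0 returns 18797
    H1 returns [2, 18797]
    H2 returns [2, 18797]
    H3 returns [2, 18797]
    H4 returns [[2, 18797]]
= [[2, 6269], [2, 18797]]

Answer: [[2, 6269], [2, 18797]]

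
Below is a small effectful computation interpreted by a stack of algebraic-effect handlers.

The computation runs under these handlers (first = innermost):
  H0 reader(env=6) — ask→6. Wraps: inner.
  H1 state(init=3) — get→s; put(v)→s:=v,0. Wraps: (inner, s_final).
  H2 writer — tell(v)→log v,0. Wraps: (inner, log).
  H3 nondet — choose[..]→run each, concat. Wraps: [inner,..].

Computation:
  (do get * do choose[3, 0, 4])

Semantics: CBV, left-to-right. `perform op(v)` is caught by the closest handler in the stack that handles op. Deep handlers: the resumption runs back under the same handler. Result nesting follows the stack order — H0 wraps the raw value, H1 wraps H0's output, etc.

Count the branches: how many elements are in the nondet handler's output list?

Answer: 3

Evaluation trace:
get @ H1 ⇒ 3
choose[3, 0, 4] @ H3
  branch[0] choose=3:
    H0 returns 9
    H1 returns (9, 3)
    H2 returns ((9, 3), ())
    H3 returns [((9, 3), ())]
  branch[1] choose=0:
    H0 returns 0
    H1 returns (0, 3)
    H2 returns ((0, 3), ())
    H3 returns [((0, 3), ())]
  branch[2] choose=4:
    H0 returns 12
    H1 returns (12, 3)
    H2 returns ((12, 3), ())
    H3 returns [((12, 3), ())]
= [((9, 3), ()), ((0, 3), ()), ((12, 3), ())]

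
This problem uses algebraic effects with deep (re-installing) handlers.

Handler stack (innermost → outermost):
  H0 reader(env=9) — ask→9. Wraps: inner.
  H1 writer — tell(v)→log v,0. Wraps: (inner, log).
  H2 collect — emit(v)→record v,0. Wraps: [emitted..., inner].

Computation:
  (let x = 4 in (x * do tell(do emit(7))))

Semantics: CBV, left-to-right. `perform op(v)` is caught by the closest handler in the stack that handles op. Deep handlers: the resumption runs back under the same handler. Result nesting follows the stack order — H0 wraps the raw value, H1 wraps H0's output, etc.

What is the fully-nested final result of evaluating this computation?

Answer: [7, (0, (0))]

Working:
emit(7) @ H2 ⇒ out+=7
tell(0) @ H1 ⇒ log+=0
H0 returns 0
H1 returns (0, (0))
H2 returns [7, (0, (0))]
= [7, (0, (0))]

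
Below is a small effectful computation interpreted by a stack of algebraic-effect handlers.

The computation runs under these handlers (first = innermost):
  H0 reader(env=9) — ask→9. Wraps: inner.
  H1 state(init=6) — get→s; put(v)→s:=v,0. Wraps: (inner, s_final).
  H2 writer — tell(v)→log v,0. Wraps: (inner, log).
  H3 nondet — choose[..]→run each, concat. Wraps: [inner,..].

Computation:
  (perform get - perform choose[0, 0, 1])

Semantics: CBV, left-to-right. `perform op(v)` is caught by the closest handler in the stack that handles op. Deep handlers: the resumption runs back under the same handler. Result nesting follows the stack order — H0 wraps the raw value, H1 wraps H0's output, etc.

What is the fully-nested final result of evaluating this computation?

Answer: [((6, 6), ()), ((6, 6), ()), ((5, 6), ())]

Working:
get @ H1 ⇒ 6
choose[0, 0, 1] @ H3
  branch[0] choose=0:
    H0 returns 6
    H1 returns (6, 6)
    H2 returns ((6, 6), ())
    H3 returns [((6, 6), ())]
  branch[1] choose=0:
    H0 returns 6
    H1 returns (6, 6)
    H2 returns ((6, 6), ())
    H3 returns [((6, 6), ())]
  branch[2] choose=1:
    H0 returns 5
    H1 returns (5, 6)
    H2 returns ((5, 6), ())
    H3 returns [((5, 6), ())]
= [((6, 6), ()), ((6, 6), ()), ((5, 6), ())]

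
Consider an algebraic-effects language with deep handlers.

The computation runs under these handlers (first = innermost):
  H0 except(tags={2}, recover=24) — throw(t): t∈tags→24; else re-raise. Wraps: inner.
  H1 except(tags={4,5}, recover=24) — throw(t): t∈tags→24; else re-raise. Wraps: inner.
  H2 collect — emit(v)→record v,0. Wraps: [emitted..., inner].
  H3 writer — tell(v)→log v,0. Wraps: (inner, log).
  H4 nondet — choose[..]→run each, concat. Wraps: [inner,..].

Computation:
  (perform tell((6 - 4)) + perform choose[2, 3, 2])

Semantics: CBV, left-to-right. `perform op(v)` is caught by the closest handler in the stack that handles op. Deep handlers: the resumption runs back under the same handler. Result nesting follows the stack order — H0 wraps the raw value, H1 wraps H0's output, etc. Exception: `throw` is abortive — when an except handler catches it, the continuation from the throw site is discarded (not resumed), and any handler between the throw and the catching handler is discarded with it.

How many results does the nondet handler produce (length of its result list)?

Working:
tell(2) @ H3 ⇒ log+=2
choose[2, 3, 2] @ H4
  branch[0] choose=2:
    H0 returns 2
    H1 returns 2
    H2 returns [2]
    H3 returns ([2], (2))
    H4 returns [([2], (2))]
  branch[1] choose=3:
    H0 returns 3
    H1 returns 3
    H2 returns [3]
    H3 returns ([3], (2))
    H4 returns [([3], (2))]
  branch[2] choose=2:
    H0 returns 2
    H1 returns 2
    H2 returns [2]
    H3 returns ([2], (2))
    H4 returns [([2], (2))]
= [([2], (2)), ([3], (2)), ([2], (2))]

Answer: 3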